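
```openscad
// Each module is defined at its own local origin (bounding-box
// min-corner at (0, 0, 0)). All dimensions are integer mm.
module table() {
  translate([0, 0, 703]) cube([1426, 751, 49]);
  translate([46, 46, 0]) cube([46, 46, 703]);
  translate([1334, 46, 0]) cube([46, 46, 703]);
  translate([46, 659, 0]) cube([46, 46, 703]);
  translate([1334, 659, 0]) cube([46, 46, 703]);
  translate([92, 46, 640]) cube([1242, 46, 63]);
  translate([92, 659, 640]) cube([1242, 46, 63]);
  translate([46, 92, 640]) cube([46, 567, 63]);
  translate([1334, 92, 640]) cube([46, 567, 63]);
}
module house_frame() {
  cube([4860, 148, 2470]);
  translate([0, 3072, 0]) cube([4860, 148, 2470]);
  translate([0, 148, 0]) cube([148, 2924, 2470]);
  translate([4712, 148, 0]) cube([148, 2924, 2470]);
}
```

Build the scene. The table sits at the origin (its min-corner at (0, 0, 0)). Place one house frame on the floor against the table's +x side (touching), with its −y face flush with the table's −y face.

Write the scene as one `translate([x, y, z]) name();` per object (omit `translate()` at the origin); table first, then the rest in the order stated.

table();
translate([1426, 0, 0]) house_frame();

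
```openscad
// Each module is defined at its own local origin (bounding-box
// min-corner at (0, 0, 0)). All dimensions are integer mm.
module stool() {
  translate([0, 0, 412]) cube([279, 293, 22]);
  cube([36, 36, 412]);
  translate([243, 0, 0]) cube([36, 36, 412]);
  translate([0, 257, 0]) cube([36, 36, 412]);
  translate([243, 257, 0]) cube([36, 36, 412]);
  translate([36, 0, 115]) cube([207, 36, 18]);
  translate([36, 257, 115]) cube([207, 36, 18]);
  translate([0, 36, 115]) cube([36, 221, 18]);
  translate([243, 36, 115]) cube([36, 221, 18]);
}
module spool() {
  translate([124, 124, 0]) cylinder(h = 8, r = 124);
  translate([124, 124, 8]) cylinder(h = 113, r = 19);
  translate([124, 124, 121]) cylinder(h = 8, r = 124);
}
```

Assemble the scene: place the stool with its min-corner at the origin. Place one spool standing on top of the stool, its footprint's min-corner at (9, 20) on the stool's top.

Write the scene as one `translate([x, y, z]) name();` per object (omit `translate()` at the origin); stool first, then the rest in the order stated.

stool();
translate([9, 20, 434]) spool();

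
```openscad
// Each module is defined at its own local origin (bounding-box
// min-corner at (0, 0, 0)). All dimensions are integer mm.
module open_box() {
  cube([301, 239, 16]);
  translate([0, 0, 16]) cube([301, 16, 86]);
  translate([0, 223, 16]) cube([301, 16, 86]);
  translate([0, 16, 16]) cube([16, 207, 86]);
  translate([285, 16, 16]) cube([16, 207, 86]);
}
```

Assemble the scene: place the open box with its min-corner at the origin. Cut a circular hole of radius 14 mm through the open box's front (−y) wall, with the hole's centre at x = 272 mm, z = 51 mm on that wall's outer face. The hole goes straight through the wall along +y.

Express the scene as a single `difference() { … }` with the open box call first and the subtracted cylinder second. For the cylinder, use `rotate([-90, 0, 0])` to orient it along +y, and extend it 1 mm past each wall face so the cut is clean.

difference() {
  open_box();
  translate([272, -1, 51]) rotate([-90, 0, 0]) cylinder(h = 18, r = 14);
}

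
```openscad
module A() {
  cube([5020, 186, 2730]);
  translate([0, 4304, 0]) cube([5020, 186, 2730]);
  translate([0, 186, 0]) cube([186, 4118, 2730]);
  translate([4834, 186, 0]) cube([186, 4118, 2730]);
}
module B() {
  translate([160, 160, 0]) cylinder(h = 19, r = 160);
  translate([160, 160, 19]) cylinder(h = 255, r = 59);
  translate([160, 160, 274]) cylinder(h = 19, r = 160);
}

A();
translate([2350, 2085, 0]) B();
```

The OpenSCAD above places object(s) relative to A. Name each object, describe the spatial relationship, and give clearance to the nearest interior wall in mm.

Clearances: x = 2164, y = 1899; minimum 1899 mm.

A is a house frame. B is a spool. The spool sits inside the house frame, centred. The clearance to the nearest interior wall is 1899 mm.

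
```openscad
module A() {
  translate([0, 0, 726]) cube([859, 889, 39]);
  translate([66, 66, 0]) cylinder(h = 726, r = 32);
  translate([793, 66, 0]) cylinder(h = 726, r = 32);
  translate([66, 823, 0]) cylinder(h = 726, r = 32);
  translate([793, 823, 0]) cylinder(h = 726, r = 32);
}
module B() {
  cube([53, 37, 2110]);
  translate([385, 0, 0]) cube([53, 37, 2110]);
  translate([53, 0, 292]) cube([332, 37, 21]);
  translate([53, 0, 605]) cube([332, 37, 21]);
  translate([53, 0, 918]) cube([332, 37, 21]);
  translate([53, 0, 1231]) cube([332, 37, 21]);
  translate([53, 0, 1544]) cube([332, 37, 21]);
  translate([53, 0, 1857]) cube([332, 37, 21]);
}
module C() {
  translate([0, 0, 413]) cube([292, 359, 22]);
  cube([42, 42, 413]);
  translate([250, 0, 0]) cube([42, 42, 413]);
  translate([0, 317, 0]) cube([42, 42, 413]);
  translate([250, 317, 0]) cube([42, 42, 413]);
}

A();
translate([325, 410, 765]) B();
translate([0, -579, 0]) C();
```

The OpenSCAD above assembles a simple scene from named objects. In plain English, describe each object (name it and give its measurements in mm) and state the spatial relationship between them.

A is a table with a 859×889 mm rectangular top, 39 mm thick, top surface at z = 765 mm, supported by four round legs of 64 mm diameter, each leg's bounding box inset 34 mm from the nearest pair of top edges, running from the floor.

B is a straight ladder. Two 53×37 mm vertical rails, 2110 mm tall, stand 438 mm apart (outside-to-outside) with their front faces coplanar on the −y side. 6 rungs, each 37 mm deep and 21 mm tall, span between the inner faces of the rails, front faces flush with the rails. The lowest rung's underside is at z = 292 mm and rungs are spaced 313 mm apart (underside to underside).

C is a four-legged stool. The seat is 292×359 mm, 22 mm thick, top at z = 435 mm. It stands on four square legs, each 42×42 mm in cross-section, from z = 0 to the seat underside, each flush with a corner of the seat.

The ladder is on top of the table. The stool is on the floor beside the table on its −y side.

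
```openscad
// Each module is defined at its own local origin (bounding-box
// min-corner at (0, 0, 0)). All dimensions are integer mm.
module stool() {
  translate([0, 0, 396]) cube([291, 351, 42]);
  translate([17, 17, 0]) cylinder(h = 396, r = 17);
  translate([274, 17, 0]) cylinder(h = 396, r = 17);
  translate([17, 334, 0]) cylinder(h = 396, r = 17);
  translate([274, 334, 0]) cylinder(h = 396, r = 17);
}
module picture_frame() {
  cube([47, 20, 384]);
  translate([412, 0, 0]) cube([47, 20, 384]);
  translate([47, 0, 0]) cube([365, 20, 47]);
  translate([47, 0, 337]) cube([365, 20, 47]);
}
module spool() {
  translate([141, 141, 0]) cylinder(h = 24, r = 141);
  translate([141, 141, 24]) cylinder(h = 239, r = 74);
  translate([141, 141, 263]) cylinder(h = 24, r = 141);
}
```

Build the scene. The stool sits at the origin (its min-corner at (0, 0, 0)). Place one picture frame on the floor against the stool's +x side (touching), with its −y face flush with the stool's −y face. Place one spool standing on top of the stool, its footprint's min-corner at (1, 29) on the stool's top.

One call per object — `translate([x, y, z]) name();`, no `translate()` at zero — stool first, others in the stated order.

stool();
translate([291, 0, 0]) picture_frame();
translate([1, 29, 438]) spool();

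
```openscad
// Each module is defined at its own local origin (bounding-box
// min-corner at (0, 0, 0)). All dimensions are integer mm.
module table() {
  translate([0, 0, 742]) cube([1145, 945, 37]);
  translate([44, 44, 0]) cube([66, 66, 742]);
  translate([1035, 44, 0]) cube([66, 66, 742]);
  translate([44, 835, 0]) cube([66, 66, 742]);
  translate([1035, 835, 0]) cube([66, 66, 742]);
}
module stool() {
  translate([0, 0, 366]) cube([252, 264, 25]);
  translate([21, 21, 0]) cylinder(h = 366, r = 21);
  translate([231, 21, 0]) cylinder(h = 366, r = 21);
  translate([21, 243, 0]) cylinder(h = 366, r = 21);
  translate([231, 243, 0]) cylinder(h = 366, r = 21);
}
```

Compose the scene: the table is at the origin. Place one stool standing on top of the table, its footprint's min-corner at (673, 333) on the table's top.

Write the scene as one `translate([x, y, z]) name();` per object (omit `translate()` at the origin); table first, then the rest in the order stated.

table();
translate([673, 333, 779]) stool();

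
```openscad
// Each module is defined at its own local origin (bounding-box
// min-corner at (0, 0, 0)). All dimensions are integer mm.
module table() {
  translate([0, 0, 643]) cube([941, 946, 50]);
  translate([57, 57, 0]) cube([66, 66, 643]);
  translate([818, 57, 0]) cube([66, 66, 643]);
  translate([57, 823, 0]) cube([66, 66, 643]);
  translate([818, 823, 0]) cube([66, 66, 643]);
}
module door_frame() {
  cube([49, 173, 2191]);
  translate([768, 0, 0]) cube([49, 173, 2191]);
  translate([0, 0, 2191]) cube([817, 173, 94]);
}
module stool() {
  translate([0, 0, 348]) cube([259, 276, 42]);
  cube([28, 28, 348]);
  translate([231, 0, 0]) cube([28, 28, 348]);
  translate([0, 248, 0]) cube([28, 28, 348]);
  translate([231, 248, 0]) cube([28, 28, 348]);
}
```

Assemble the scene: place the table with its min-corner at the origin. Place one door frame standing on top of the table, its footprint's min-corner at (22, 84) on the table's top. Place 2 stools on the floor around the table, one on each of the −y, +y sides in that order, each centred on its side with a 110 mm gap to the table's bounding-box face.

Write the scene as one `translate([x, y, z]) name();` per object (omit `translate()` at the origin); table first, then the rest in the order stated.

table();
translate([22, 84, 693]) door_frame();
translate([341, -386, 0]) stool();
translate([341, 1056, 0]) stool();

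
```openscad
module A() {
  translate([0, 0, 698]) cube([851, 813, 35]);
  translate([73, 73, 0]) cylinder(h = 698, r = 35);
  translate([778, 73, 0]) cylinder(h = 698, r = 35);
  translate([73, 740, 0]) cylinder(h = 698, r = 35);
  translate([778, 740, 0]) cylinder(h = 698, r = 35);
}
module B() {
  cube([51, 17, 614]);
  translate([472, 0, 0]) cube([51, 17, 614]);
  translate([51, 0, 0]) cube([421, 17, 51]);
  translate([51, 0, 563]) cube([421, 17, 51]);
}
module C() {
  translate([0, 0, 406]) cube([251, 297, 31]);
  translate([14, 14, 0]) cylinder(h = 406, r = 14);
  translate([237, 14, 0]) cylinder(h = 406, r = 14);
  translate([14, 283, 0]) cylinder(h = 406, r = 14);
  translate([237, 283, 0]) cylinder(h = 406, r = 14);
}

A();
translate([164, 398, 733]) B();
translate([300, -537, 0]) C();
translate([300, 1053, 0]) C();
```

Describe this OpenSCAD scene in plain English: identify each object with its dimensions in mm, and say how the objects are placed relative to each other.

A is a table with a 851×813 mm rectangular top, 35 mm thick, top surface at z = 733 mm, supported by four round legs of 70 mm diameter, each leg's bounding box inset 38 mm from the nearest pair of top edges, running from the floor.

B is a picture frame with a 421×512 mm rectangular opening (x by z) and a uniform 51 mm border on every side. Frame depth is 17 mm along y. It is built from two vertical stiles running the full outside height and two horizontal rails spanning the gap between the stiles.

C is a four-legged stool. The seat is 251×297 mm, 31 mm thick, top at z = 437 mm. It stands on four round legs, each 28 mm in diameter, from z = 0 to the seat underside, each leg's axis is inset half a diameter from the nearest pair of seat edges (so the leg's bounding box is flush with the corner).

The picture frame is on top of the table, centred. Two stools sit around the table at the −y, +y sides.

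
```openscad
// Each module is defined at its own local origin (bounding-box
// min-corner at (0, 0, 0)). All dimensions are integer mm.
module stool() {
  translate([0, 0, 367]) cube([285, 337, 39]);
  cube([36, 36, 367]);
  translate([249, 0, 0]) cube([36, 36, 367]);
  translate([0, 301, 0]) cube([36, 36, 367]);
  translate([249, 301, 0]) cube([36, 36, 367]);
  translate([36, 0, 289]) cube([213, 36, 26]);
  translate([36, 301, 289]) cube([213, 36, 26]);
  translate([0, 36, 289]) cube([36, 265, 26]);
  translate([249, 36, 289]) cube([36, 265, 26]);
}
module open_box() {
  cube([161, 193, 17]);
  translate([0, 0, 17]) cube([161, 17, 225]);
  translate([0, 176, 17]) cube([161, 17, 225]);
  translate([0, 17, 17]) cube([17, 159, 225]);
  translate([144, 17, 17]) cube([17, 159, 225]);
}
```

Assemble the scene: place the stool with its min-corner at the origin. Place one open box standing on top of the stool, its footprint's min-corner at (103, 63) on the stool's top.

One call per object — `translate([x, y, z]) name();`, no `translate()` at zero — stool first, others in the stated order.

stool();
translate([103, 63, 406]) open_box();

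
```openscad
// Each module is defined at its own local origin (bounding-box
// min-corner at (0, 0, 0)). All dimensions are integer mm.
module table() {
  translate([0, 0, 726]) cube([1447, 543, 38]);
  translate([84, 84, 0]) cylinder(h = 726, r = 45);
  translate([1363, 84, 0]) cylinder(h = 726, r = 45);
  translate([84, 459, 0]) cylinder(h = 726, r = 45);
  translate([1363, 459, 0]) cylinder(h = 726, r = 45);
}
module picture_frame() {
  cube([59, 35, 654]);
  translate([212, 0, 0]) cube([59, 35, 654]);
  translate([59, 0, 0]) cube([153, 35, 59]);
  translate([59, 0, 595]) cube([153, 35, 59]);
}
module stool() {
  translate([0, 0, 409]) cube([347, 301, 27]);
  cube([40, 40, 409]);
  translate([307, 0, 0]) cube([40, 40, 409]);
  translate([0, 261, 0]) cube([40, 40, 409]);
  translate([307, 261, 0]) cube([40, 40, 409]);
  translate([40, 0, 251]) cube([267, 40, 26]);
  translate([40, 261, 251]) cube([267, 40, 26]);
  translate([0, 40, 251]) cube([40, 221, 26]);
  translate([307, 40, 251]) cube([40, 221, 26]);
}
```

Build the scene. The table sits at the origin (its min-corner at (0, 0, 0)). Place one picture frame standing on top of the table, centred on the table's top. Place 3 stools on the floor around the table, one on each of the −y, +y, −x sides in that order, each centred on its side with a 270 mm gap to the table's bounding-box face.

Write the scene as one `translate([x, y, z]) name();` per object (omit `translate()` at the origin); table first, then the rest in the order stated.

table();
translate([588, 254, 764]) picture_frame();
translate([550, -571, 0]) stool();
translate([550, 813, 0]) stool();
translate([-617, 121, 0]) stool();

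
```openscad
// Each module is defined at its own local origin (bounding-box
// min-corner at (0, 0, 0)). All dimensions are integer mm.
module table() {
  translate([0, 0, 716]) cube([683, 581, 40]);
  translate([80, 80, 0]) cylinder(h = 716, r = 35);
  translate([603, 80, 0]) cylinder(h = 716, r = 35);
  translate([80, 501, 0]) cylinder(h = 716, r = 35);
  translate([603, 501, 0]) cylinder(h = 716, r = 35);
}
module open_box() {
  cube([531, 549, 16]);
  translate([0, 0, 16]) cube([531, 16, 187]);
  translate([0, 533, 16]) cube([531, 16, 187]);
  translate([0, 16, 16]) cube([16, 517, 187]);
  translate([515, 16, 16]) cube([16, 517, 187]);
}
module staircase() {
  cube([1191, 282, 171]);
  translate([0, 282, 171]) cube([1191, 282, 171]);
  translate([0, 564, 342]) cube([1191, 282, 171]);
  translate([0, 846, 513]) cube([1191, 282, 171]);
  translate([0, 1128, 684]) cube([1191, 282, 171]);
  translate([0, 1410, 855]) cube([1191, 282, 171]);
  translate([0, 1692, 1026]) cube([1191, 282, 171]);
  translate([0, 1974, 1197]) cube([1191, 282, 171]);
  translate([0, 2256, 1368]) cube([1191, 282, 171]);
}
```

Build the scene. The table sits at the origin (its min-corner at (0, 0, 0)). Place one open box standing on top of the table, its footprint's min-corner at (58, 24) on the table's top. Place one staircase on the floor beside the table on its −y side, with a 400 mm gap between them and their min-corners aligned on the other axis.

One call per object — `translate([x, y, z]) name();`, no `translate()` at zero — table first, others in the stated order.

table();
translate([58, 24, 756]) open_box();
translate([0, -2938, 0]) staircase();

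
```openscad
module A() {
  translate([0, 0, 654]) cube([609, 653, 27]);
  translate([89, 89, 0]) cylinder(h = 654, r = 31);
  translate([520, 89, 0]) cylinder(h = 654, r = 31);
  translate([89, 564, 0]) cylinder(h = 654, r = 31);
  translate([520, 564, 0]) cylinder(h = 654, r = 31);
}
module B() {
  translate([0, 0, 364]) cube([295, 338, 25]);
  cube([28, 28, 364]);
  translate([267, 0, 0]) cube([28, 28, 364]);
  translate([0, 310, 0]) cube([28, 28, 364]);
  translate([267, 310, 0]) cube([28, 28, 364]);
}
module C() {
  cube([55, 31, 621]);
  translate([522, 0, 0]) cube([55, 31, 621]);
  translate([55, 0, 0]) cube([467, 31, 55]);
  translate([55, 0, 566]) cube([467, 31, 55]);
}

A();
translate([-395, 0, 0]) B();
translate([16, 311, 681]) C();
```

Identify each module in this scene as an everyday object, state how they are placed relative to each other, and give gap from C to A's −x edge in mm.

A is a table. B is a stool. C is a picture frame. The stool is on the floor beside the table on its −x side. The picture frame is on top of the table, centred. The gap from the picture frame to the table's −x edge is 16 mm.

The picture frame's min-x is at 16; the table's min-x is 0; gap = 16 mm.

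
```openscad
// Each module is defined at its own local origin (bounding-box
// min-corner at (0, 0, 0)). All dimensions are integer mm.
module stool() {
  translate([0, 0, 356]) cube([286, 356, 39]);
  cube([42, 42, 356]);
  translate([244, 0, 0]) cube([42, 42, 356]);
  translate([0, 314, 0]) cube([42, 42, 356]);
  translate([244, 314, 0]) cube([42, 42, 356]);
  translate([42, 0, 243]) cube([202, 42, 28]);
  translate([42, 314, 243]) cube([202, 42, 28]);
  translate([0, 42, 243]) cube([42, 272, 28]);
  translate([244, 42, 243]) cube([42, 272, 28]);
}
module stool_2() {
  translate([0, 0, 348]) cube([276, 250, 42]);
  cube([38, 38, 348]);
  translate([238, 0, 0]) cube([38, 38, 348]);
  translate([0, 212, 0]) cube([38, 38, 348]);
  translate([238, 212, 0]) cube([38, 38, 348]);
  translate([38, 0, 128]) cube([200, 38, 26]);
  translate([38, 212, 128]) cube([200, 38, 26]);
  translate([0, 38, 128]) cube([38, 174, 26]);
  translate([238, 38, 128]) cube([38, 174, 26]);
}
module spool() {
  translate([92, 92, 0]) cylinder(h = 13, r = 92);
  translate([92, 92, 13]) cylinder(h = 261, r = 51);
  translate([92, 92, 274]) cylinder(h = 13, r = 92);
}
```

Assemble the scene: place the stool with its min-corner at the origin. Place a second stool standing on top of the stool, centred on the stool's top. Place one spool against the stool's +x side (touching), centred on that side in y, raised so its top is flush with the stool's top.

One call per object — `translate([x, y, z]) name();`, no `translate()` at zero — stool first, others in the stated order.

stool();
translate([5, 53, 395]) stool_2();
translate([286, 86, 108]) spool();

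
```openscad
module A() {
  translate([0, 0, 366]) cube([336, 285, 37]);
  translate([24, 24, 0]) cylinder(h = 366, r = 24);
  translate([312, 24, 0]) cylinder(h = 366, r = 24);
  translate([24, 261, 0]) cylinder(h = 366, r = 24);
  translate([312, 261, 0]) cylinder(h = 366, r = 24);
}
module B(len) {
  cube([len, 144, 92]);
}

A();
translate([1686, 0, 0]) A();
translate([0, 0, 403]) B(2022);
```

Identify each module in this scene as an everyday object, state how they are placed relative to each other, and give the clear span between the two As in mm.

A is a stool. B is a beam. A beam spans the tops of two stools. The clear span between the two stools is 1350 mm.

Second stool starts at x = 1686; first ends at x = 336; clear span = 1686 − 336 = 1350 mm.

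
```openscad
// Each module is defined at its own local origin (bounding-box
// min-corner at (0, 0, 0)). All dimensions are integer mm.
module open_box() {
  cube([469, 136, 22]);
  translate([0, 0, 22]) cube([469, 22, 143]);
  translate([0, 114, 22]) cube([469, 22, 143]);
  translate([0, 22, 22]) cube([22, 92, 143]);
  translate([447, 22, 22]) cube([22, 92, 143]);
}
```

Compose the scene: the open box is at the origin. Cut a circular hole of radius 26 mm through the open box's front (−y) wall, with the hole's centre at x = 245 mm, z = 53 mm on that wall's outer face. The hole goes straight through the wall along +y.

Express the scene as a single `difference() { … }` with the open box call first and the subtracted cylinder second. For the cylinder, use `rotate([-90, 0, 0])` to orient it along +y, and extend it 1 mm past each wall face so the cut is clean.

difference() {
  open_box();
  translate([245, -1, 53]) rotate([-90, 0, 0]) cylinder(h = 24, r = 26);
}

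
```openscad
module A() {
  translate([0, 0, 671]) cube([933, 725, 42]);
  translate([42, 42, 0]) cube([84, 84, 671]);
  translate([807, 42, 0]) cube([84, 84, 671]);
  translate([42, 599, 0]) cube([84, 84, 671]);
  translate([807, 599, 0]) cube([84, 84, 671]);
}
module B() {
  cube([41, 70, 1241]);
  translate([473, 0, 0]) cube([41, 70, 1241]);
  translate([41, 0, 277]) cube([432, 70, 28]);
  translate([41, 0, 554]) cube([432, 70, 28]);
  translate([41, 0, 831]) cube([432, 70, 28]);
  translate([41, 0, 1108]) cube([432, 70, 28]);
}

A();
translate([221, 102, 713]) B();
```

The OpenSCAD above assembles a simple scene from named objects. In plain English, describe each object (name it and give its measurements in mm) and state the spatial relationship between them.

A is a rectangular dining table. The top is 933×725×42 mm with its upper surface at z = 713 mm. It stands on four 84×84 mm square legs, each inset 42 mm from the nearest pair of top edges, running from the floor to the underside of the top.

B is a wooden ladder with two side rails of 41×70 mm section and 1241 mm height, set 514 mm apart overall. Between them run 4 rectangular rungs (70 mm deep, 28 mm thick), front faces flush with the rails' −y face. The bottom of the first rung is 277 mm above the floor and each subsequent rung is 277 mm higher than the one below.

The ladder is on top of the table.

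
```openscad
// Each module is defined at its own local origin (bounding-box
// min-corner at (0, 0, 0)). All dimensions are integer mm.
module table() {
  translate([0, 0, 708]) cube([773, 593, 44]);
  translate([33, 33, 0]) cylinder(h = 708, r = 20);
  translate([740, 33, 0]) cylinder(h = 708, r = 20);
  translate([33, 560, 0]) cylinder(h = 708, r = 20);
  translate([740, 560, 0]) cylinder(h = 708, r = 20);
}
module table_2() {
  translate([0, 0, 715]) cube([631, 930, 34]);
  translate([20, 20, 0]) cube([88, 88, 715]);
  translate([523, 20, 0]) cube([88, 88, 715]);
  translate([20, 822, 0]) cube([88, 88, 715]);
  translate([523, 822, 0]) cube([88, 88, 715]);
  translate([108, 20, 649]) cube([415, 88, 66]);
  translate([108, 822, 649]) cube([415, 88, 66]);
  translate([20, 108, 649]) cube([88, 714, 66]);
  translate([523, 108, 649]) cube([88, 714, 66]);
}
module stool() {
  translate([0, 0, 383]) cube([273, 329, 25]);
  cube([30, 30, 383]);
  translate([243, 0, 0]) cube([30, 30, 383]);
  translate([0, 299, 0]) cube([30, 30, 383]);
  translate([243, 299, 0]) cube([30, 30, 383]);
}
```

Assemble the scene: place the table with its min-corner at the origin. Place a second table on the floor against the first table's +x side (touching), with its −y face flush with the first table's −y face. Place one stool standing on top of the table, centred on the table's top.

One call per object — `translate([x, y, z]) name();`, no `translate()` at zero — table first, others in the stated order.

table();
translate([773, 0, 0]) table_2();
translate([250, 132, 752]) stool();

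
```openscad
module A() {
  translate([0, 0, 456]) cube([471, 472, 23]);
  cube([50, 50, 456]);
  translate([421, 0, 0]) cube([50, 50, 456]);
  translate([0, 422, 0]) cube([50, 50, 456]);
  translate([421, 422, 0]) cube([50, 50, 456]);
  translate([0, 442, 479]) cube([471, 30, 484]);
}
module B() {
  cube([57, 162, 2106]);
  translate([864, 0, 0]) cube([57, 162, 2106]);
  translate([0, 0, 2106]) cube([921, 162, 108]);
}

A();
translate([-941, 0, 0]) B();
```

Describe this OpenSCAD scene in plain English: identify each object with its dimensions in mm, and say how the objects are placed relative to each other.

A is a chair. The seat is a 471×472×23 mm slab with its top at z = 479 mm, on four 50×50 mm corner legs (flush with the seat edges, standing on z = 0). A flat backrest 30 mm thick, 484 mm tall, spans the full seat width and rises from the seat top along its +y edge, rear face flush with the rear of the seat.

B is a door frame. The clear opening is 807 mm wide and 2106 mm high. Two 57 mm wide jambs, 162 mm deep, stand either side of the opening from the floor to the top of the opening. A 108 mm thick head sits across the top of both jambs, spanning the full outside width of the frame.

The door frame is on the floor beside the chair on its −x side.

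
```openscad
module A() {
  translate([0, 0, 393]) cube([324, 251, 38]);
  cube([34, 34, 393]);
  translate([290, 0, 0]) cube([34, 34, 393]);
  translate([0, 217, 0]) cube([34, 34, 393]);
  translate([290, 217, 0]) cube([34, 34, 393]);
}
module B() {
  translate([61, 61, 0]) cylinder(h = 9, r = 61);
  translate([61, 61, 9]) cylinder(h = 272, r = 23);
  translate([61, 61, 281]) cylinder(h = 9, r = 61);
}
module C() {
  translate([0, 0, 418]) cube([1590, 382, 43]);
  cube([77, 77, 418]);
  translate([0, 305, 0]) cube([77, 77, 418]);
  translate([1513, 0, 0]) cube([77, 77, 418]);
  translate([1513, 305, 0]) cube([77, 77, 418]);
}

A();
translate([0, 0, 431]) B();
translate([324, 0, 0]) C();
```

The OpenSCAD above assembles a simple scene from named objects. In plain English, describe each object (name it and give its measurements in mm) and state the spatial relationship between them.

A is a four-legged stool. The seat is a 324×251×38 mm slab whose top surface is at z = 431 mm; four square legs, each 34×34 mm in cross-section, run from the floor (z = 0) to the underside of the seat, each flush with a corner of the seat.

B is a spool: two coaxial disc flanges of radius 61 mm and thickness 9 mm, joined by a core cylinder of radius 23 mm and height 272 mm. The lower flange rests on z = 0 and the three cylinders share a vertical axis.

C is a long wooden bench with a 1590 mm (x) × 382 mm (y) seat, 43 mm thick, its top surface 461 mm above the floor. Four 77 mm square legs at the seat corners, flush with the edges, run from z = 0 to the seat underside.

The spool is on top of the stool. The bench is against the stool's +x side, with their −y faces flush.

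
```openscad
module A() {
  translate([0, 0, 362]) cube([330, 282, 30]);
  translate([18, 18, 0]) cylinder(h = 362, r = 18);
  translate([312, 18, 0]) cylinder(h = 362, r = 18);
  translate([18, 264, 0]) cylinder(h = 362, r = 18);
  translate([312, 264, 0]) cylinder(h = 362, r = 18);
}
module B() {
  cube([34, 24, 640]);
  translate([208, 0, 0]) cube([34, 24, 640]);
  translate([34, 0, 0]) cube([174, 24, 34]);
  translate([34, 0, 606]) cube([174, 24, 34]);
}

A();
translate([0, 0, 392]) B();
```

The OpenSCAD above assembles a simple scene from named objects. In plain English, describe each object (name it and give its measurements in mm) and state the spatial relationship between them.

A is a four-legged stool. The seat is a 330×282×30 mm slab whose top surface is at z = 392 mm; four round legs, each 36 mm in diameter, run from the floor (z = 0) to the underside of the seat, each leg's axis is inset half a diameter from the nearest pair of seat edges (so the leg's bounding box is flush with the corner).

B is a picture frame with a 174×572 mm rectangular opening (x by z) and a uniform 34 mm border on every side. Frame depth is 24 mm along y. It is built from two vertical stiles running the full outside height and two horizontal rails spanning the gap between the stiles.

The picture frame is on top of the stool.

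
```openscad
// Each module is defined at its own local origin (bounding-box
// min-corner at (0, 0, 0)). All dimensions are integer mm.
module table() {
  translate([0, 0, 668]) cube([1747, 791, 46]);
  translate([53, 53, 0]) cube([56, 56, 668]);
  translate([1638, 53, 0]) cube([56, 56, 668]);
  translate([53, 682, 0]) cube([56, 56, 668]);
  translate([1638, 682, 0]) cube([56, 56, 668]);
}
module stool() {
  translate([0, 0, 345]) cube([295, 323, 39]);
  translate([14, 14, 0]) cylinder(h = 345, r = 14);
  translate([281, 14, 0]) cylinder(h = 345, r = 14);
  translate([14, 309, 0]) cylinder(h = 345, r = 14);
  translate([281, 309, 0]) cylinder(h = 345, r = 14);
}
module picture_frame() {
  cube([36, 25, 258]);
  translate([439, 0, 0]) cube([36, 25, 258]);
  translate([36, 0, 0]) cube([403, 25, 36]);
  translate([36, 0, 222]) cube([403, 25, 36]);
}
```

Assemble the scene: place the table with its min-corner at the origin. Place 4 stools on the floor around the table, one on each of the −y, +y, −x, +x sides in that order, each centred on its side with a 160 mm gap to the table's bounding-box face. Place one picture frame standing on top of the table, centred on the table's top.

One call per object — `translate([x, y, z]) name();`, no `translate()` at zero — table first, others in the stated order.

table();
translate([726, -483, 0]) stool();
translate([726, 951, 0]) stool();
translate([-455, 234, 0]) stool();
translate([1907, 234, 0]) stool();
translate([636, 383, 714]) picture_frame();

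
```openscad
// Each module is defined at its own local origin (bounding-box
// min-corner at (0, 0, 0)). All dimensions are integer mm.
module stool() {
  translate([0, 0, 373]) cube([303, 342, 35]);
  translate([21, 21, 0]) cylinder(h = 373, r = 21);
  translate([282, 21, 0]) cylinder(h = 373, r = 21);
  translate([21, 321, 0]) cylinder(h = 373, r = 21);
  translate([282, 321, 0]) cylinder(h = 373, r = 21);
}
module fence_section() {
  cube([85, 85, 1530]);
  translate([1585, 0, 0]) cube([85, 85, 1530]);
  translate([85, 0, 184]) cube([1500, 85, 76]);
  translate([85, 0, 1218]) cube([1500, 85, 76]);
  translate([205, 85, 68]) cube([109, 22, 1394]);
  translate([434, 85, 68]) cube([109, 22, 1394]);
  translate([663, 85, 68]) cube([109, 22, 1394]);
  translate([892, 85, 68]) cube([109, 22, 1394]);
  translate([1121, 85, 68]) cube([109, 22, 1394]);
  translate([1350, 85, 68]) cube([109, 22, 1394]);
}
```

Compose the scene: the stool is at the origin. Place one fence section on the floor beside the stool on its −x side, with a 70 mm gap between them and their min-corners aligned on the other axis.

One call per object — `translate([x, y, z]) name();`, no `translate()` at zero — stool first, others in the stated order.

stool();
translate([-1740, 0, 0]) fence_section();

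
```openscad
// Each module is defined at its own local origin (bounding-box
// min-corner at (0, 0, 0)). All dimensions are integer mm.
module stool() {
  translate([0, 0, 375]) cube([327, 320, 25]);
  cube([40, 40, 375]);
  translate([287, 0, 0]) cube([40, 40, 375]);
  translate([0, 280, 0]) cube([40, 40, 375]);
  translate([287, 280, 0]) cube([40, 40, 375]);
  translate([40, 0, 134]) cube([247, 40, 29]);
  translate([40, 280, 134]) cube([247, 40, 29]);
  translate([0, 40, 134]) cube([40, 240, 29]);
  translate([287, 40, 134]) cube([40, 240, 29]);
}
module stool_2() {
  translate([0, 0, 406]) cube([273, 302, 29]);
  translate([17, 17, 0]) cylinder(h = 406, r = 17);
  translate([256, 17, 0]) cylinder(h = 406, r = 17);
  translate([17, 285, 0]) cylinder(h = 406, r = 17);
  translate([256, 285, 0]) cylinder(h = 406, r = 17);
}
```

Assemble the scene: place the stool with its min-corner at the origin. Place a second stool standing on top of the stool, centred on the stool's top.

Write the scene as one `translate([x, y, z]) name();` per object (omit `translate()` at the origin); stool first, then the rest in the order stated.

stool();
translate([27, 9, 400]) stool_2();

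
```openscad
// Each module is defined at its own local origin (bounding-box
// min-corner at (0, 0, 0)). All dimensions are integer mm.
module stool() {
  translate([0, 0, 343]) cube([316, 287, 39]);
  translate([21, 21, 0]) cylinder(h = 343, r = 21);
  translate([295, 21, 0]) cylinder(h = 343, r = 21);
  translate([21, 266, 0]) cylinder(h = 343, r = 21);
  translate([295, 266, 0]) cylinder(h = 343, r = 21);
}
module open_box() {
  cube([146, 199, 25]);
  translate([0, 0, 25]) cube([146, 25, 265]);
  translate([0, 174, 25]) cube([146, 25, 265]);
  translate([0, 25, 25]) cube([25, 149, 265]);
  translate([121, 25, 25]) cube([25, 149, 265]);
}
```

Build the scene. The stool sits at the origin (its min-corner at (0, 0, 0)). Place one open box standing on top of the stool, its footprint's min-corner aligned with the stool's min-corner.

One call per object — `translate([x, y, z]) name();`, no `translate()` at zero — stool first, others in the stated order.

stool();
translate([0, 0, 382]) open_box();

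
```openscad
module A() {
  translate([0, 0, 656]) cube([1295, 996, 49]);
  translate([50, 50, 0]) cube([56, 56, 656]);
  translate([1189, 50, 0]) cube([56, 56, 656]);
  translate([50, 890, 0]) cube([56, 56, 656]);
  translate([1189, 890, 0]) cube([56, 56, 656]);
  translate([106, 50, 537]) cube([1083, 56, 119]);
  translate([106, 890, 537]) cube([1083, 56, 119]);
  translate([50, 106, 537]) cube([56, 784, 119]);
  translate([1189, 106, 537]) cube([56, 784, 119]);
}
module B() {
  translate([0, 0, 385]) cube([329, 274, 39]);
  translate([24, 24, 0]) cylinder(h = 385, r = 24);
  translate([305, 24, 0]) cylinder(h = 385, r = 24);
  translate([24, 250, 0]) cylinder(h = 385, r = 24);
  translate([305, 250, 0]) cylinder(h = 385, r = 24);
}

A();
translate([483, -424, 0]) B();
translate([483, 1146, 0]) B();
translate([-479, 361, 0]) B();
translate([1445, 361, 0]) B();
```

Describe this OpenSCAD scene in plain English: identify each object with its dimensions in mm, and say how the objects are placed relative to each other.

A is a rectangular dining table. The top is 1295×996×49 mm with its upper surface at z = 705 mm. It stands on four 56×56 mm square legs, each inset 50 mm from the nearest pair of top edges, running from the floor to the underside of the top. Four apron rails, 56 mm thick and 119 mm tall, run between adjacent legs with their top edges flush with the underside of the top and their outer faces flush with the legs' outer faces.

B is a four-legged stool. The seat is a 329×274×39 mm slab whose top surface is at z = 424 mm; four round legs, each 48 mm in diameter, run from the floor (z = 0) to the underside of the seat, each leg's axis is inset half a diameter from the nearest pair of seat edges (so the leg's bounding box is flush with the corner).

Four stools sit around the table at the −y, +y, −x, +x sides.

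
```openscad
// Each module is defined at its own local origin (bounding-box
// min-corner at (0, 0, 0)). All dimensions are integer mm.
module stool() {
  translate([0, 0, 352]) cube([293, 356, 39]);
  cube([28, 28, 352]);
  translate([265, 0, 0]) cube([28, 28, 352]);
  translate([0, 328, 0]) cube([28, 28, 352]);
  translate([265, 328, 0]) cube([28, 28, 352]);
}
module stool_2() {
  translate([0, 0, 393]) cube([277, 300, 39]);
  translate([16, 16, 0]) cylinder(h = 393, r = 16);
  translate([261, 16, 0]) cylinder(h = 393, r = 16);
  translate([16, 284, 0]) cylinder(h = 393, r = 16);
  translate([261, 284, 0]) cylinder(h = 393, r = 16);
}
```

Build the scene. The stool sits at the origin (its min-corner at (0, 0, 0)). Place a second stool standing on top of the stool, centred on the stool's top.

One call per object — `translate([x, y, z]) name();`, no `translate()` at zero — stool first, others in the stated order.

stool();
translate([8, 28, 391]) stool_2();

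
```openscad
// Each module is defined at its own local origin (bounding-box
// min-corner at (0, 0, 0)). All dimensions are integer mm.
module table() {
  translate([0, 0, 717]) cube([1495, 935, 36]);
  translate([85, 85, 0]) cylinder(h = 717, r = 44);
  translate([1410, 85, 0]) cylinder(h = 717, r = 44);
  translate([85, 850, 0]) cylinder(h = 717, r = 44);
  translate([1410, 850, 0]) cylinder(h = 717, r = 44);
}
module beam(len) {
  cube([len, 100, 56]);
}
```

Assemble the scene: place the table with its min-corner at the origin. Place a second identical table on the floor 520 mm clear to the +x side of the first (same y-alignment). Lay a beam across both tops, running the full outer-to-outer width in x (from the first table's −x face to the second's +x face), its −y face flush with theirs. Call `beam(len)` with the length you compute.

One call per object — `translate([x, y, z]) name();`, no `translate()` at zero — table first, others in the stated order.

table();
translate([2015, 0, 0]) table();
translate([0, 0, 753]) beam(3510);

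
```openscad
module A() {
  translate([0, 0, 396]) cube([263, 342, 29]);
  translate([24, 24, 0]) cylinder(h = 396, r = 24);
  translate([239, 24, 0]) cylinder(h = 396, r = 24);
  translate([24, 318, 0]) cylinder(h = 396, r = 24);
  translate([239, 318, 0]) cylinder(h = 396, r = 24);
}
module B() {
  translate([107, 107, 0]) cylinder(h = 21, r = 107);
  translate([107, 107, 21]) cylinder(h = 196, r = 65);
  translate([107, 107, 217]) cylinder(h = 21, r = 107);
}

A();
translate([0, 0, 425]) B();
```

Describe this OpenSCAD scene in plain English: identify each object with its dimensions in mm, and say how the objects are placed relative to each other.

A is a four-legged stool. The seat is 263×342 mm, 29 mm thick, top at z = 425 mm. It stands on four round legs, each 48 mm in diameter, from z = 0 to the seat underside, each leg's axis is inset half a diameter from the nearest pair of seat edges (so the leg's bounding box is flush with the corner).

B is a spool: two coaxial disc flanges of radius 107 mm and thickness 21 mm, joined by a core cylinder of radius 65 mm and height 196 mm. The lower flange rests on z = 0 and the three cylinders share a vertical axis.

The spool is on top of the stool.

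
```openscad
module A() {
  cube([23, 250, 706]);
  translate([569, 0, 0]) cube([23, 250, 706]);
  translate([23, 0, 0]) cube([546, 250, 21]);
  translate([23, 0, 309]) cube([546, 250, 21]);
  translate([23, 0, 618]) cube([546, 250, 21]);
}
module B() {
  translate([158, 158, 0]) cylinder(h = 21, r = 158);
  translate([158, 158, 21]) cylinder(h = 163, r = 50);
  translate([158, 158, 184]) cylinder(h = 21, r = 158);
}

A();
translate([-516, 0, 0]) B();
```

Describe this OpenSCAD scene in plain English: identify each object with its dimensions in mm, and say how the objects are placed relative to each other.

A is a bookshelf 592 mm wide overall, 250 mm deep and 706 mm tall. The two sides are 23 mm thick vertical panels. 3 horizontal shelves of 21 mm thickness span between the inner faces of the sides; the lowest shelf sits on the floor and shelves are stacked with a clear vertical gap of 288 mm between each pair.

B is a spool: two coaxial disc flanges of radius 158 mm and thickness 21 mm, joined by a core cylinder of radius 50 mm and height 163 mm. The lower flange rests on z = 0 and the three cylinders share a vertical axis.

The spool is on the floor beside the bookshelf on its −x side.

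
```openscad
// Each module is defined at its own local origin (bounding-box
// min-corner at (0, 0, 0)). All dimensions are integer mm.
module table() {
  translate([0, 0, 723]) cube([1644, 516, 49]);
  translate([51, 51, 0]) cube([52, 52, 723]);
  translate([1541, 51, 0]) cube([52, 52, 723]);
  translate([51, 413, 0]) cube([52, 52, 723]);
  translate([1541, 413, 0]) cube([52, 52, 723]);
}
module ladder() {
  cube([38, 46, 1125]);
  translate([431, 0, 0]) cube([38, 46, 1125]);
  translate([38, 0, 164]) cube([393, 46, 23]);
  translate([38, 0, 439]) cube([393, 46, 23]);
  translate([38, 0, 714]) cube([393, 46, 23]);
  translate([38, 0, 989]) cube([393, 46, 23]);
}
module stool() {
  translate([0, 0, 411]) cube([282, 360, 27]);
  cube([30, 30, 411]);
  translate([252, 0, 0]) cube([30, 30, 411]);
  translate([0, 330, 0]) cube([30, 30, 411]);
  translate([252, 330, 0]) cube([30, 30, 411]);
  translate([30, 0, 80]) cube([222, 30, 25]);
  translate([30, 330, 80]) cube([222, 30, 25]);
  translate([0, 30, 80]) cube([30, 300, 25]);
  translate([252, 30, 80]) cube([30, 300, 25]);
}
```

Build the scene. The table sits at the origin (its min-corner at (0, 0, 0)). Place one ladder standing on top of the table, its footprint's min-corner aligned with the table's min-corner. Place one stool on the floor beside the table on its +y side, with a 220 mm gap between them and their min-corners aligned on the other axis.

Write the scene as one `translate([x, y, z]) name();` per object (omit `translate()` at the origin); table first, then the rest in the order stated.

table();
translate([0, 0, 772]) ladder();
translate([0, 736, 0]) stool();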